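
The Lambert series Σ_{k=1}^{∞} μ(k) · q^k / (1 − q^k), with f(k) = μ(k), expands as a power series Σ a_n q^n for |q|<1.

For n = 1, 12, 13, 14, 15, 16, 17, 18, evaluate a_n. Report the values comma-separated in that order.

[q^1] μ(1)=1 ⇒ 1
q^12  k|12↦μ(k): 1:1 2:-1 3:-1 4:0 6:1 12:0  a_12=0
q^13  k|13↦μ(k): 13:-1 1:1  a_13=0
[q^14] μ(1)=1,μ(2)=-1,μ(7)=-1,μ(14)=1 ⇒ 0
n=15: 15·1 5·3 3·5 1·15  μ→[1+(-1)+(-1)+1]=0
n=16: 1·16 2·8 4·4 8·2 16·1  μ→[1+(-1)+0+0+0]=0
[q^17] μ(1)=1,μ(17)=-1 ⇒ 0
q^18  k|18↦μ(k): 1:1 2:-1 3:-1 6:1 9:0 18:0  a_18=0

1, 0, 0, 0, 0, 0, 0, 0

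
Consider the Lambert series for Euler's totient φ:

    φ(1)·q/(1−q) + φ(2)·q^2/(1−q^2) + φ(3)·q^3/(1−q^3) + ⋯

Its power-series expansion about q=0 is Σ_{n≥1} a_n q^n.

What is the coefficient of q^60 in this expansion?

d|60:{1,2,3,4,5,6,10,12,15,20,30,60}  Σφ=1+1+2+2+4+2+4+4+8+8+8+16=60

a_60 = 60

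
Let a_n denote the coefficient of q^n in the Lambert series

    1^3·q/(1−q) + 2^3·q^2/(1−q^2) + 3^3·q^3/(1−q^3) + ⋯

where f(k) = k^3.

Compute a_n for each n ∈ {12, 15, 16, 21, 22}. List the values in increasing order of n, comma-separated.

q^12  k|12↦f(k): 12:1728 6:216 4:64 3:27 2:8 1:1  a_12=2044
d|15:{15,5,3,1}  Σf=3375+125+27+1=3528
n=16: 1·16 2·8 4·4 8·2 16·1  f→[1+8+64+512+4096]=4681
d|21:{21,7,3,1}  Σf=9261+343+27+1=9632
q^22  k|22↦f(k): 22:10648 11:1331 2:8 1:1  a_22=11988

2044, 3528, 4681, 9632, 11988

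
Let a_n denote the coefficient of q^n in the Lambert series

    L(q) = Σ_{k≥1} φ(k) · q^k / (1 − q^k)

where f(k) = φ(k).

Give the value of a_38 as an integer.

n=38: 38·1 19·2 2·19 1·38  φ→[18+18+1+1]=38

a_38 = 38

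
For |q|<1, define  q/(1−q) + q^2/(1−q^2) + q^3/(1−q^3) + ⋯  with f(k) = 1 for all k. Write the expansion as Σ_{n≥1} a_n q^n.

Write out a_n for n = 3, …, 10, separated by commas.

n=3: 1·3 3·1  f→[1+1]=2
q^4  k|4↦f(k): 1:1 2:1 4:1  a_4=3
d|5:{1,5}  Σf=1+1=2
[q^6] f(6)=1,f(3)=1,f(2)=1,f(1)=1 ⇒ 4
q^7  k|7↦f(k): 1:1 7:1  a_7=2
[q^8] f(8)=1,f(4)=1,f(2)=1,f(1)=1 ⇒ 4
n=9: 1·9 3·3 9·1  f→[1+1+1]=3
d|10:{1,2,5,10}  Σf=1+1+1+1=4

2, 3, 2, 4, 2, 4, 3, 4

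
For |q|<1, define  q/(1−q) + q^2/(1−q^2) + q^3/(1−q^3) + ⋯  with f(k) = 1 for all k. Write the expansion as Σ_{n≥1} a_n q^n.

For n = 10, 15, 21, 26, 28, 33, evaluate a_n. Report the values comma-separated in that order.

4, 4, 4, 4, 6, 4

n=10: 10·1 5·2 2·5 1·10  f→[1+1+1+1]=4
d|15:{15,5,3,1}  Σf=1+1+1+1=4
n=21: 21·1 7·3 3·7 1·21  f→[1+1+1+1]=4
n=26: 26·1 13·2 2·13 1·26  f→[1+1+1+1]=4
d|28:{28,14,7,4,2,1}  Σf=1+1+1+1+1+1=6
d|33:{1,3,11,33}  Σf=1+1+1+1=4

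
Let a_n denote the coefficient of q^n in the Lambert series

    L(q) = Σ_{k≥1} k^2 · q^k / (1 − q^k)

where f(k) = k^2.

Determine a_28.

d|28:{28,14,7,4,2,1}  Σf=784+196+49+16+4+1=1050

a_28 = 1050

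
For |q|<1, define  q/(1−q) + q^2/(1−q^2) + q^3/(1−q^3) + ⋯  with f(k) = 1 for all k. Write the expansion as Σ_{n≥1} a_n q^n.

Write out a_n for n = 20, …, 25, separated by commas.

[q^20] f(20)=1,f(10)=1,f(5)=1,f(4)=1,f(2)=1,f(1)=1 ⇒ 6
[q^21] f(1)=1,f(3)=1,f(7)=1,f(21)=1 ⇒ 4
n=22: 22·1 11·2 2·11 1·22  f→[1+1+1+1]=4
q^23  k|23↦f(k): 1:1 23:1  a_23=2
q^24  k|24↦f(k): 1:1 2:1 3:1 4:1 6:1 8:1 12:1 24:1  a_24=8
n=25: 25·1 5·5 1·25  f→[1+1+1]=3

6, 4, 4, 2, 8, 3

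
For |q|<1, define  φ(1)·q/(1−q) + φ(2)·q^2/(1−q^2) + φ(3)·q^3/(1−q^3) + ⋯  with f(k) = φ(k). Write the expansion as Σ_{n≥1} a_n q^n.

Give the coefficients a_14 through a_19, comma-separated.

q^14  k|14↦φ(k): 14:6 7:6 2:1 1:1  a_14=14
n=15: 15·1 5·3 3·5 1·15  φ→[8+4+2+1]=15
d|16:{1,2,4,8,16}  Σφ=1+1+2+4+8=16
d|17:{17,1}  Σφ=16+1=17
q^18  k|18↦φ(k): 1:1 2:1 3:2 6:2 9:6 18:6  a_18=18
[q^19] φ(19)=18,φ(1)=1 ⇒ 19

14, 15, 16, 17, 18, 19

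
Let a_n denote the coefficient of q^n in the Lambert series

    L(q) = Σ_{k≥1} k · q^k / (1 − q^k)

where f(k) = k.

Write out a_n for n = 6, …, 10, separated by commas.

12, 8, 15, 13, 18

n=6: 1·6 2·3 3·2 6·1  f→[1+2+3+6]=12
[q^7] f(1)=1,f(7)=7 ⇒ 8
q^8  k|8↦f(k): 1:1 2:2 4:4 8:8  a_8=15
q^9  k|9↦f(k): 1:1 3:3 9:9  a_9=13
q^10  k|10↦f(k): 1:1 2:2 5:5 10:10  a_10=18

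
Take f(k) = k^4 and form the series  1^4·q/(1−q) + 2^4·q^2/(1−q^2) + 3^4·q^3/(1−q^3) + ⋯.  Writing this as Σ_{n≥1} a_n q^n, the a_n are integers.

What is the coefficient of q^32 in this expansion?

d|32:{1,2,4,8,16,32}  Σf=1+16+256+4096+65536+1048576=1118481

a_32 = 1118481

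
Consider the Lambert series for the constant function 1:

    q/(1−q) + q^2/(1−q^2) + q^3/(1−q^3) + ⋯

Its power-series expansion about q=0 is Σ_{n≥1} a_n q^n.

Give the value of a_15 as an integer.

d|15:{1,3,5,15}  Σf=1+1+1+1=4

a_15 = 4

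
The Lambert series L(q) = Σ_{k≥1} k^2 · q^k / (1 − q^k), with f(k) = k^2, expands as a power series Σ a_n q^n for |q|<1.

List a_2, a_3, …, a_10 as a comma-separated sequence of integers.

5, 10, 21, 26, 50, 50, 85, 91, 130

n=2: 1·2 2·1  f→[1+4]=5
[q^3] f(1)=1,f(3)=9 ⇒ 10
q^4  k|4↦f(k): 1:1 2:4 4:16  a_4=21
[q^5] f(5)=25,f(1)=1 ⇒ 26
[q^6] f(6)=36,f(3)=9,f(2)=4,f(1)=1 ⇒ 50
q^7  k|7↦f(k): 1:1 7:49  a_7=50
[q^8] f(1)=1,f(2)=4,f(4)=16,f(8)=64 ⇒ 85
q^9  k|9↦f(k): 9:81 3:9 1:1  a_9=91
n=10: 10·1 5·2 2·5 1·10  f→[100+25+4+1]=130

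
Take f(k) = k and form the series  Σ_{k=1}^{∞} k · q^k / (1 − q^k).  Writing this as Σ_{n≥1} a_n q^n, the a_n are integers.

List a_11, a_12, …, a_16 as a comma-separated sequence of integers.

12, 28, 14, 24, 24, 31

d|11:{1,11}  Σf=1+11=12
d|12:{1,2,3,4,6,12}  Σf=1+2+3+4+6+12=28
q^13  k|13↦f(k): 1:1 13:13  a_13=14
[q^14] f(1)=1,f(2)=2,f(7)=7,f(14)=14 ⇒ 24
[q^15] f(15)=15,f(5)=5,f(3)=3,f(1)=1 ⇒ 24
[q^16] f(16)=16,f(8)=8,f(4)=4,f(2)=2,f(1)=1 ⇒ 31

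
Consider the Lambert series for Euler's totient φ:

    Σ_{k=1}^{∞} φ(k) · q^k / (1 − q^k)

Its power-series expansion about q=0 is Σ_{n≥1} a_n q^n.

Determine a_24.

q^24  k|24↦φ(k): 24:8 12:4 8:4 6:2 4:2 3:2 2:1 1:1  a_24=24

a_24 = 24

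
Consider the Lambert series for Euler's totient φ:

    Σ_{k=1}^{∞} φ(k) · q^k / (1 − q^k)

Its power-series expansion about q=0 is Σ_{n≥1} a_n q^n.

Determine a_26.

[q^26] φ(1)=1,φ(2)=1,φ(13)=12,φ(26)=12 ⇒ 26

a_26 = 26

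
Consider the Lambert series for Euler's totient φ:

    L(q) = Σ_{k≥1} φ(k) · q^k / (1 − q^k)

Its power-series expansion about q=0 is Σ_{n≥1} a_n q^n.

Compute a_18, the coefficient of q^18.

q^18  k|18↦φ(k): 18:6 9:6 6:2 3:2 2:1 1:1  a_18=18

a_18 = 18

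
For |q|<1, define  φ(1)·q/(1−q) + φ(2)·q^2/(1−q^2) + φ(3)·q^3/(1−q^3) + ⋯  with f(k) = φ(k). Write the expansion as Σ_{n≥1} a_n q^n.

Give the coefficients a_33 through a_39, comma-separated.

[q^33] φ(33)=20,φ(11)=10,φ(3)=2,φ(1)=1 ⇒ 33
d|34:{1,2,17,34}  Σφ=1+1+16+16=34
d|35:{35,7,5,1}  Σφ=24+6+4+1=35
n=36: 1·36 2·18 3·12 4·9 6·6 9·4 12·3 18·2 36·1  φ→[1+1+2+2+2+6+4+6+12]=36
q^37  k|37↦φ(k): 1:1 37:36  a_37=37
d|38:{1,2,19,38}  Σφ=1+1+18+18=38
[q^39] φ(1)=1,φ(3)=2,φ(13)=12,φ(39)=24 ⇒ 39

33, 34, 35, 36, 37, 38, 39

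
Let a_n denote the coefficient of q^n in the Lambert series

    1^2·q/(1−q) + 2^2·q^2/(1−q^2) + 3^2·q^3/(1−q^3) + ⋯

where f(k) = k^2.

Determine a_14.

[q^14] f(14)=196,f(7)=49,f(2)=4,f(1)=1 ⇒ 250

a_14 = 250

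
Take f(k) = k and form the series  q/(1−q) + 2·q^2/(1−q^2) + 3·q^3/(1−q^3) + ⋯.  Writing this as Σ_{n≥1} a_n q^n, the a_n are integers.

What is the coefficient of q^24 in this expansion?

n=24: 24·1 12·2 8·3 6·4 4·6 3·8 2·12 1·24  f→[24+12+8+6+4+3+2+1]=60

a_24 = 60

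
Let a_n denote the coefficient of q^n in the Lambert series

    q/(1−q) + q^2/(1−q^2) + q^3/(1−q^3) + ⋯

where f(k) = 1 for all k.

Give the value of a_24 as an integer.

[q^24] f(24)=1,f(12)=1,f(8)=1,f(6)=1,f(4)=1,f(3)=1,f(2)=1,f(1)=1 ⇒ 8

a_24 = 8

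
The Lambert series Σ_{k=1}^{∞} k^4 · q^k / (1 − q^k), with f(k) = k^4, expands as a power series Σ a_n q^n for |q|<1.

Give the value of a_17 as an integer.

d|17:{17,1}  Σf=83521+1=83522

a_17 = 83522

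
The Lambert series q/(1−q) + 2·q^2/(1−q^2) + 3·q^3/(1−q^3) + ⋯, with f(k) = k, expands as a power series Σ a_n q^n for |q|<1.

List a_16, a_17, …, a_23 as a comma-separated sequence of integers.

31, 18, 39, 20, 42, 32, 36, 24

n=16: 1·16 2·8 4·4 8·2 16·1  f→[1+2+4+8+16]=31
n=17: 1·17 17·1  f→[1+17]=18
[q^18] f(1)=1,f(2)=2,f(3)=3,f(6)=6,f(9)=9,f(18)=18 ⇒ 39
[q^19] f(1)=1,f(19)=19 ⇒ 20
d|20:{20,10,5,4,2,1}  Σf=20+10+5+4+2+1=42
q^21  k|21↦f(k): 1:1 3:3 7:7 21:21  a_21=32
[q^22] f(22)=22,f(11)=11,f(2)=2,f(1)=1 ⇒ 36
d|23:{23,1}  Σf=23+1=24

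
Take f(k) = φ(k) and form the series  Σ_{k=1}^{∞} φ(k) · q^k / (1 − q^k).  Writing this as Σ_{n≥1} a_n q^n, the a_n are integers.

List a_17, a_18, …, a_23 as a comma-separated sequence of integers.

d|17:{1,17}  Σφ=1+16=17
[q^18] φ(1)=1,φ(2)=1,φ(3)=2,φ(6)=2,φ(9)=6,φ(18)=6 ⇒ 18
n=19: 1·19 19·1  φ→[1+18]=19
q^20  k|20↦φ(k): 20:8 10:4 5:4 4:2 2:1 1:1  a_20=20
[q^21] φ(1)=1,φ(3)=2,φ(7)=6,φ(21)=12 ⇒ 21
[q^22] φ(22)=10,φ(11)=10,φ(2)=1,φ(1)=1 ⇒ 22
[q^23] φ(1)=1,φ(23)=22 ⇒ 23

17, 18, 19, 20, 21, 22, 23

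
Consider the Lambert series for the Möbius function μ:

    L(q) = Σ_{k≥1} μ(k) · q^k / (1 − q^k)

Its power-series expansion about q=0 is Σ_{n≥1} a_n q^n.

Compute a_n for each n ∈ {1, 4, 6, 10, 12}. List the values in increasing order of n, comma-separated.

q^1  k|1↦μ(k): 1:1  a_1=1
n=4: 1·4 2·2 4·1  μ→[1+(-1)+0]=0
[q^6] μ(6)=1,μ(3)=-1,μ(2)=-1,μ(1)=1 ⇒ 0
q^10  k|10↦μ(k): 10:1 5:-1 2:-1 1:1  a_10=0
n=12: 12·1 6·2 4·3 3·4 2·6 1·12  μ→[0+1+0+(-1)+(-1)+1]=0

1, 0, 0, 0, 0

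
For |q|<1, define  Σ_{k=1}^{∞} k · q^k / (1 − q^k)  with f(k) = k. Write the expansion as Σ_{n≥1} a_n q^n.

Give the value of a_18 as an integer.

a_18 = 39

q^18  k|18↦f(k): 1:1 2:2 3:3 6:6 9:9 18:18  a_18=39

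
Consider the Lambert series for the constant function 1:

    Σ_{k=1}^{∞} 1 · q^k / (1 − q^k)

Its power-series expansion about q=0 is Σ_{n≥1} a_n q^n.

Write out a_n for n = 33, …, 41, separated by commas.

4, 4, 4, 9, 2, 4, 4, 8, 2

n=33: 1·33 3·11 11·3 33·1  f→[1+1+1+1]=4
[q^34] f(1)=1,f(2)=1,f(17)=1,f(34)=1 ⇒ 4
d|35:{1,5,7,35}  Σf=1+1+1+1=4
d|36:{36,18,12,9,6,4,3,2,1}  Σf=1+1+1+1+1+1+1+1+1=9
q^37  k|37↦f(k): 1:1 37:1  a_37=2
[q^38] f(38)=1,f(19)=1,f(2)=1,f(1)=1 ⇒ 4
d|39:{1,3,13,39}  Σf=1+1+1+1=4
q^40  k|40↦f(k): 40:1 20:1 10:1 8:1 5:1 4:1 2:1 1:1  a_40=8
n=41: 1·41 41·1  f→[1+1]=2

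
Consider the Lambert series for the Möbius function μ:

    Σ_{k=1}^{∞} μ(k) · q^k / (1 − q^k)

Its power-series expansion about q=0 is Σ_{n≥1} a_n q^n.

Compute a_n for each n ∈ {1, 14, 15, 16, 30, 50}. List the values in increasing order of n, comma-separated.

1, 0, 0, 0, 0, 0

d|1:{1}  Σμ=1=1
[q^14] μ(14)=1,μ(7)=-1,μ(2)=-1,μ(1)=1 ⇒ 0
[q^15] μ(15)=1,μ(5)=-1,μ(3)=-1,μ(1)=1 ⇒ 0
[q^16] μ(1)=1,μ(2)=-1,μ(4)=0,μ(8)=0,μ(16)=0 ⇒ 0
[q^30] μ(1)=1,μ(2)=-1,μ(3)=-1,μ(5)=-1,μ(6)=1,μ(10)=1,μ(15)=1,μ(30)=-1 ⇒ 0
[q^50] μ(1)=1,μ(2)=-1,μ(5)=-1,μ(10)=1,μ(25)=0,μ(50)=0 ⇒ 0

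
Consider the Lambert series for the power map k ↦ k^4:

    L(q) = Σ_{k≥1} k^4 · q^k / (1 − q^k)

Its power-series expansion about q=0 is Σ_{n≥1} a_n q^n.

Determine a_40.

[q^40] f(1)=1,f(2)=16,f(4)=256,f(5)=625,f(8)=4096,f(10)=10000,f(20)=160000,f(40)=2560000 ⇒ 2734994

a_40 = 2734994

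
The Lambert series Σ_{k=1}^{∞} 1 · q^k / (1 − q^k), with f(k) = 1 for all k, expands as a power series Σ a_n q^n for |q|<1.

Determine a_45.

a_45 = 6

d|45:{45,15,9,5,3,1}  Σf=1+1+1+1+1+1=6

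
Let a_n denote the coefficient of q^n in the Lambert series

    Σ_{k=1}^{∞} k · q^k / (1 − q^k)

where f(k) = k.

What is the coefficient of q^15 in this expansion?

a_15 = 24

[q^15] f(1)=1,f(3)=3,f(5)=5,f(15)=15 ⇒ 24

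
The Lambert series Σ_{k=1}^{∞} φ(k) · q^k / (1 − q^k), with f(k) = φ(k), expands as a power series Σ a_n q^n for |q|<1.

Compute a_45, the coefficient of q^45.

q^45  k|45↦φ(k): 45:24 15:8 9:6 5:4 3:2 1:1  a_45=45

a_45 = 45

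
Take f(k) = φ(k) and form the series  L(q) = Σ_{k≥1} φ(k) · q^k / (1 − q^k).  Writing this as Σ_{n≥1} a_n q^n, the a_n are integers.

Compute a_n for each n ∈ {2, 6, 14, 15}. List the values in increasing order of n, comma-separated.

d|2:{2,1}  Σφ=1+1=2
d|6:{6,3,2,1}  Σφ=2+2+1+1=6
[q^14] φ(1)=1,φ(2)=1,φ(7)=6,φ(14)=6 ⇒ 14
n=15: 1·15 3·5 5·3 15·1  φ→[1+2+4+8]=15

2, 6, 14, 15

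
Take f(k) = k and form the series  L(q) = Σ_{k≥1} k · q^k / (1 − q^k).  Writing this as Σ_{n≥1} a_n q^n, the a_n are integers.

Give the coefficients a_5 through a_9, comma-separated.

[q^5] f(1)=1,f(5)=5 ⇒ 6
n=6: 6·1 3·2 2·3 1·6  f→[6+3+2+1]=12
[q^7] f(7)=7,f(1)=1 ⇒ 8
n=8: 1·8 2·4 4·2 8·1  f→[1+2+4+8]=15
d|9:{9,3,1}  Σf=9+3+1=13

6, 12, 8, 15, 13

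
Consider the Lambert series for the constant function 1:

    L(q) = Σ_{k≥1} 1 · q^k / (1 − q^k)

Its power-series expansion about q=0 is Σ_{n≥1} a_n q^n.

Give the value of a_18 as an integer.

n=18: 1·18 2·9 3·6 6·3 9·2 18·1  f→[1+1+1+1+1+1]=6

a_18 = 6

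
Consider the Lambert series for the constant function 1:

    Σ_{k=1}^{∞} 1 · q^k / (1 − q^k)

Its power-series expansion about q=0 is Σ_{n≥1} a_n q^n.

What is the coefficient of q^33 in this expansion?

d|33:{33,11,3,1}  Σf=1+1+1+1=4

a_33 = 4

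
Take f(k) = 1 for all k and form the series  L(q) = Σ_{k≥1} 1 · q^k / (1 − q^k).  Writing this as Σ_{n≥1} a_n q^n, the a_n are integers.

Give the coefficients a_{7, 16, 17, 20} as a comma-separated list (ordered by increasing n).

q^7  k|7↦f(k): 7:1 1:1  a_7=2
n=16: 16·1 8·2 4·4 2·8 1·16  f→[1+1+1+1+1]=5
[q^17] f(17)=1,f(1)=1 ⇒ 2
[q^20] f(1)=1,f(2)=1,f(4)=1,f(5)=1,f(10)=1,f(20)=1 ⇒ 6

2, 5, 2, 6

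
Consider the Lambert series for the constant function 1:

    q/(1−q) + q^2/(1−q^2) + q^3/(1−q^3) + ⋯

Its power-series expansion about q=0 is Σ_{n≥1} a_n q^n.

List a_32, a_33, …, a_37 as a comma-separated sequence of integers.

6, 4, 4, 4, 9, 2

q^32  k|32↦f(k): 32:1 16:1 8:1 4:1 2:1 1:1  a_32=6
n=33: 1·33 3·11 11·3 33·1  f→[1+1+1+1]=4
[q^34] f(1)=1,f(2)=1,f(17)=1,f(34)=1 ⇒ 4
n=35: 35·1 7·5 5·7 1·35  f→[1+1+1+1]=4
d|36:{36,18,12,9,6,4,3,2,1}  Σf=1+1+1+1+1+1+1+1+1=9
d|37:{37,1}  Σf=1+1=2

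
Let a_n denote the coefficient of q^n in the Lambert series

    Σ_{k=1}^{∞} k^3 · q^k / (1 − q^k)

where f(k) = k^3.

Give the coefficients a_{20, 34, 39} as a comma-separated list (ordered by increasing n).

9198, 44226, 61544

d|20:{1,2,4,5,10,20}  Σf=1+8+64+125+1000+8000=9198
n=34: 34·1 17·2 2·17 1·34  f→[39304+4913+8+1]=44226
q^39  k|39↦f(k): 1:1 3:27 13:2197 39:59319  a_39=61544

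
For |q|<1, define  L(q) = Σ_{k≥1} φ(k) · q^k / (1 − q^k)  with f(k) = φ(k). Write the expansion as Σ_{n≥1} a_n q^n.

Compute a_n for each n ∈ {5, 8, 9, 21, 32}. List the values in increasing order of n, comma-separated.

n=5: 1·5 5·1  φ→[1+4]=5
n=8: 1·8 2·4 4·2 8·1  φ→[1+1+2+4]=8
q^9  k|9↦φ(k): 1:1 3:2 9:6  a_9=9
n=21: 21·1 7·3 3·7 1·21  φ→[12+6+2+1]=21
n=32: 1·32 2·16 4·8 8·4 16·2 32·1  φ→[1+1+2+4+8+16]=32

5, 8, 9, 21, 32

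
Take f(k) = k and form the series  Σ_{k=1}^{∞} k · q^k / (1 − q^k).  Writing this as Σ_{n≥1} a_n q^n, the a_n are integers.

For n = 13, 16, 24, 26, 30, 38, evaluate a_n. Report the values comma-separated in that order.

14, 31, 60, 42, 72, 60

d|13:{13,1}  Σf=13+1=14
n=16: 1·16 2·8 4·4 8·2 16·1  f→[1+2+4+8+16]=31
q^24  k|24↦f(k): 24:24 12:12 8:8 6:6 4:4 3:3 2:2 1:1  a_24=60
q^26  k|26↦f(k): 1:1 2:2 13:13 26:26  a_26=42
q^30  k|30↦f(k): 30:30 15:15 10:10 6:6 5:5 3:3 2:2 1:1  a_30=72
q^38  k|38↦f(k): 1:1 2:2 19:19 38:38  a_38=60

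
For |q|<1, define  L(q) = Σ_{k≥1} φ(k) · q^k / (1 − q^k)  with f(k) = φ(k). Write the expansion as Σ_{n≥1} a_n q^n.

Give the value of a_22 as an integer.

n=22: 22·1 11·2 2·11 1·22  φ→[10+10+1+1]=22

a_22 = 22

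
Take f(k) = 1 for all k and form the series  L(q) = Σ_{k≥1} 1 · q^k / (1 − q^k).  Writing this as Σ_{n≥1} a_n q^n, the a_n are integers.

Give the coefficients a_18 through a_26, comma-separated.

6, 2, 6, 4, 4, 2, 8, 3, 4

d|18:{1,2,3,6,9,18}  Σf=1+1+1+1+1+1=6
n=19: 19·1 1·19  f→[1+1]=2
[q^20] f(1)=1,f(2)=1,f(4)=1,f(5)=1,f(10)=1,f(20)=1 ⇒ 6
n=21: 21·1 7·3 3·7 1·21  f→[1+1+1+1]=4
d|22:{22,11,2,1}  Σf=1+1+1+1=4
d|23:{1,23}  Σf=1+1=2
[q^24] f(24)=1,f(12)=1,f(8)=1,f(6)=1,f(4)=1,f(3)=1,f(2)=1,f(1)=1 ⇒ 8
d|25:{1,5,25}  Σf=1+1+1=3
[q^26] f(1)=1,f(2)=1,f(13)=1,f(26)=1 ⇒ 4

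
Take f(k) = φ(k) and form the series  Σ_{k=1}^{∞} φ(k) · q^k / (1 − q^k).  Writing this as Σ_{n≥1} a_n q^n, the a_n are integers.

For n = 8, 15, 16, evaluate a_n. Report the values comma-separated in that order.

q^8  k|8↦φ(k): 1:1 2:1 4:2 8:4  a_8=8
[q^15] φ(15)=8,φ(5)=4,φ(3)=2,φ(1)=1 ⇒ 15
n=16: 1·16 2·8 4·4 8·2 16·1  φ→[1+1+2+4+8]=16

8, 15, 16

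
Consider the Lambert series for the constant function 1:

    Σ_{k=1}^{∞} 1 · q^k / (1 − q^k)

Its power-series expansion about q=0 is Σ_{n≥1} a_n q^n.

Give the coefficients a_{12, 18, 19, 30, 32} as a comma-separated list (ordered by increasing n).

[q^12] f(12)=1,f(6)=1,f(4)=1,f(3)=1,f(2)=1,f(1)=1 ⇒ 6
q^18  k|18↦f(k): 1:1 2:1 3:1 6:1 9:1 18:1  a_18=6
q^19  k|19↦f(k): 1:1 19:1  a_19=2
d|30:{1,2,3,5,6,10,15,30}  Σf=1+1+1+1+1+1+1+1=8
q^32  k|32↦f(k): 32:1 16:1 8:1 4:1 2:1 1:1  a_32=6

6, 6, 2, 8, 6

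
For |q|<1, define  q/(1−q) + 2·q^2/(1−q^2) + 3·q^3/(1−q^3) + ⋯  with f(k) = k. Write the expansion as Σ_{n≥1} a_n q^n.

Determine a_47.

a_47 = 48

q^47  k|47↦f(k): 47:47 1:1  a_47=48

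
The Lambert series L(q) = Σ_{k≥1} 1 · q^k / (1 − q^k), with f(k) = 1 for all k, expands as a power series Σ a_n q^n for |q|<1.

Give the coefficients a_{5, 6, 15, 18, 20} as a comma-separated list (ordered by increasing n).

2, 4, 4, 6, 6

d|5:{1,5}  Σf=1+1=2
n=6: 6·1 3·2 2·3 1·6  f→[1+1+1+1]=4
n=15: 1·15 3·5 5·3 15·1  f→[1+1+1+1]=4
n=18: 1·18 2·9 3·6 6·3 9·2 18·1  f→[1+1+1+1+1+1]=6
n=20: 1·20 2·10 4·5 5·4 10·2 20·1  f→[1+1+1+1+1+1]=6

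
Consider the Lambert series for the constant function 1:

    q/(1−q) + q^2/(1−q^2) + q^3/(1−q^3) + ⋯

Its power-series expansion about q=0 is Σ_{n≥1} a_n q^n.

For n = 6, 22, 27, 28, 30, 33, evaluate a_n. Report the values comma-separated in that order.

4, 4, 4, 6, 8, 4

[q^6] f(6)=1,f(3)=1,f(2)=1,f(1)=1 ⇒ 4
q^22  k|22↦f(k): 1:1 2:1 11:1 22:1  a_22=4
[q^27] f(27)=1,f(9)=1,f(3)=1,f(1)=1 ⇒ 4
[q^28] f(28)=1,f(14)=1,f(7)=1,f(4)=1,f(2)=1,f(1)=1 ⇒ 6
n=30: 30·1 15·2 10·3 6·5 5·6 3·10 2·15 1·30  f→[1+1+1+1+1+1+1+1]=8
q^33  k|33↦f(k): 1:1 3:1 11:1 33:1  a_33=4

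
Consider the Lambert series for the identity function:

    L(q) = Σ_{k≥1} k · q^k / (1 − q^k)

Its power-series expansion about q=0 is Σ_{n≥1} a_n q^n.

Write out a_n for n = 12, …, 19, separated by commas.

28, 14, 24, 24, 31, 18, 39, 20

q^12  k|12↦f(k): 12:12 6:6 4:4 3:3 2:2 1:1  a_12=28
q^13  k|13↦f(k): 13:13 1:1  a_13=14
[q^14] f(1)=1,f(2)=2,f(7)=7,f(14)=14 ⇒ 24
[q^15] f(15)=15,f(5)=5,f(3)=3,f(1)=1 ⇒ 24
[q^16] f(1)=1,f(2)=2,f(4)=4,f(8)=8,f(16)=16 ⇒ 31
d|17:{1,17}  Σf=1+17=18
[q^18] f(18)=18,f(9)=9,f(6)=6,f(3)=3,f(2)=2,f(1)=1 ⇒ 39
q^19  k|19↦f(k): 19:19 1:1  a_19=20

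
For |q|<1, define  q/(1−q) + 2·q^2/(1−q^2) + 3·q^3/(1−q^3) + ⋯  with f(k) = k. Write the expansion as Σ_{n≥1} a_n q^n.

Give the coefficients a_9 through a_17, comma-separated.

13, 18, 12, 28, 14, 24, 24, 31, 18

d|9:{9,3,1}  Σf=9+3+1=13
n=10: 10·1 5·2 2·5 1·10  f→[10+5+2+1]=18
d|11:{1,11}  Σf=1+11=12
n=12: 12·1 6·2 4·3 3·4 2·6 1·12  f→[12+6+4+3+2+1]=28
n=13: 13·1 1·13  f→[13+1]=14
[q^14] f(14)=14,f(7)=7,f(2)=2,f(1)=1 ⇒ 24
[q^15] f(1)=1,f(3)=3,f(5)=5,f(15)=15 ⇒ 24
[q^16] f(16)=16,f(8)=8,f(4)=4,f(2)=2,f(1)=1 ⇒ 31
d|17:{17,1}  Σf=17+1=18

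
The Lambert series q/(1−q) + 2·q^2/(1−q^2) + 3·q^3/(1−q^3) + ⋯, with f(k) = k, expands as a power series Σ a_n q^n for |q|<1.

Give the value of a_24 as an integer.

[q^24] f(24)=24,f(12)=12,f(8)=8,f(6)=6,f(4)=4,f(3)=3,f(2)=2,f(1)=1 ⇒ 60

a_24 = 60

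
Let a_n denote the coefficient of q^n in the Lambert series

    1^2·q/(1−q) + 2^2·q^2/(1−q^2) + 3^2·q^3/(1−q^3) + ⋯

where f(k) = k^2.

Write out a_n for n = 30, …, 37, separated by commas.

1300, 962, 1365, 1220, 1450, 1300, 1911, 1370

n=30: 30·1 15·2 10·3 6·5 5·6 3·10 2·15 1·30  f→[900+225+100+36+25+9+4+1]=1300
n=31: 31·1 1·31  f→[961+1]=962
d|32:{1,2,4,8,16,32}  Σf=1+4+16+64+256+1024=1365
[q^33] f(33)=1089,f(11)=121,f(3)=9,f(1)=1 ⇒ 1220
n=34: 1·34 2·17 17·2 34·1  f→[1+4+289+1156]=1450
q^35  k|35↦f(k): 35:1225 7:49 5:25 1:1  a_35=1300
d|36:{36,18,12,9,6,4,3,2,1}  Σf=1296+324+144+81+36+16+9+4+1=1911
[q^37] f(1)=1,f(37)=1369 ⇒ 1370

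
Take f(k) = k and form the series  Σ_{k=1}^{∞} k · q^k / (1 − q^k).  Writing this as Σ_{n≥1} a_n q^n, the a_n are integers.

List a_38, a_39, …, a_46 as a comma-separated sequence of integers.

d|38:{1,2,19,38}  Σf=1+2+19+38=60
[q^39] f(1)=1,f(3)=3,f(13)=13,f(39)=39 ⇒ 56
n=40: 1·40 2·20 4·10 5·8 8·5 10·4 20·2 40·1  f→[1+2+4+5+8+10+20+40]=90
[q^41] f(41)=41,f(1)=1 ⇒ 42
[q^42] f(1)=1,f(2)=2,f(3)=3,f(6)=6,f(7)=7,f(14)=14,f(21)=21,f(42)=42 ⇒ 96
n=43: 43·1 1·43  f→[43+1]=44
d|44:{1,2,4,11,22,44}  Σf=1+2+4+11+22+44=84
q^45  k|45↦f(k): 45:45 15:15 9:9 5:5 3:3 1:1  a_45=78
[q^46] f(1)=1,f(2)=2,f(23)=23,f(46)=46 ⇒ 72

60, 56, 90, 42, 96, 44, 84, 78, 72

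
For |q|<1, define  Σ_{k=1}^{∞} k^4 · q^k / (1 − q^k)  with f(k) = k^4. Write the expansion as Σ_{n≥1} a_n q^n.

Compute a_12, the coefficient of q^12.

a_12 = 22386

d|12:{12,6,4,3,2,1}  Σf=20736+1296+256+81+16+1=22386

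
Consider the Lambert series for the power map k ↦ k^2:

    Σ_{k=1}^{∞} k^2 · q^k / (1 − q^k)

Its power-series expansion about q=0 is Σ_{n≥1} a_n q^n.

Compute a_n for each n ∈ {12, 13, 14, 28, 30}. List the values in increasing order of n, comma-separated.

d|12:{12,6,4,3,2,1}  Σf=144+36+16+9+4+1=210
n=13: 1·13 13·1  f→[1+169]=170
[q^14] f(1)=1,f(2)=4,f(7)=49,f(14)=196 ⇒ 250
n=28: 1·28 2·14 4·7 7·4 14·2 28·1  f→[1+4+16+49+196+784]=1050
q^30  k|30↦f(k): 1:1 2:4 3:9 5:25 6:36 10:100 15:225 30:900  a_30=1300

210, 170, 250, 1050, 1300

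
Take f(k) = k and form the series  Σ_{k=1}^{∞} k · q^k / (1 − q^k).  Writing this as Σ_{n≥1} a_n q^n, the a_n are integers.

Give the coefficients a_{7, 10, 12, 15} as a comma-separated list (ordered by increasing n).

d|7:{1,7}  Σf=1+7=8
n=10: 10·1 5·2 2·5 1·10  f→[10+5+2+1]=18
n=12: 12·1 6·2 4·3 3·4 2·6 1·12  f→[12+6+4+3+2+1]=28
q^15  k|15↦f(k): 1:1 3:3 5:5 15:15  a_15=24

8, 18, 28, 24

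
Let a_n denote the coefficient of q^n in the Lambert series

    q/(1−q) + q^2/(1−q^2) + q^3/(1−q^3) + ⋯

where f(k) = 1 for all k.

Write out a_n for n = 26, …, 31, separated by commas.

4, 4, 6, 2, 8, 2

q^26  k|26↦f(k): 1:1 2:1 13:1 26:1  a_26=4
q^27  k|27↦f(k): 1:1 3:1 9:1 27:1  a_27=4
q^28  k|28↦f(k): 1:1 2:1 4:1 7:1 14:1 28:1  a_28=6
q^29  k|29↦f(k): 1:1 29:1  a_29=2
q^30  k|30↦f(k): 1:1 2:1 3:1 5:1 6:1 10:1 15:1 30:1  a_30=8
d|31:{31,1}  Σf=1+1=2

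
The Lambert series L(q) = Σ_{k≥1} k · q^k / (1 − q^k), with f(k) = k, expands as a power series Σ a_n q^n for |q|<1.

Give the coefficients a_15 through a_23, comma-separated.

24, 31, 18, 39, 20, 42, 32, 36, 24

q^15  k|15↦f(k): 1:1 3:3 5:5 15:15  a_15=24
d|16:{1,2,4,8,16}  Σf=1+2+4+8+16=31
q^17  k|17↦f(k): 1:1 17:17  a_17=18
n=18: 1·18 2·9 3·6 6·3 9·2 18·1  f→[1+2+3+6+9+18]=39
[q^19] f(1)=1,f(19)=19 ⇒ 20
n=20: 1·20 2·10 4·5 5·4 10·2 20·1  f→[1+2+4+5+10+20]=42
d|21:{1,3,7,21}  Σf=1+3+7+21=32
d|22:{1,2,11,22}  Σf=1+2+11+22=36
[q^23] f(1)=1,f(23)=23 ⇒ 24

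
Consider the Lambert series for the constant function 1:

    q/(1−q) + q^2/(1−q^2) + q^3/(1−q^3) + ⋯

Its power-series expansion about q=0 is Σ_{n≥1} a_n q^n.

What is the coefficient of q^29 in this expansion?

q^29  k|29↦f(k): 1:1 29:1  a_29=2

a_29 = 2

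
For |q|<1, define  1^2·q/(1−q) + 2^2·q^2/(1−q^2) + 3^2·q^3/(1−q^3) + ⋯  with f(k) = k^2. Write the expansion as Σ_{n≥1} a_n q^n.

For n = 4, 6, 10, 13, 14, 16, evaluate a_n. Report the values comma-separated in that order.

n=4: 4·1 2·2 1·4  f→[16+4+1]=21
n=6: 1·6 2·3 3·2 6·1  f→[1+4+9+36]=50
d|10:{1,2,5,10}  Σf=1+4+25+100=130
n=13: 13·1 1·13  f→[169+1]=170
n=14: 14·1 7·2 2·7 1·14  f→[196+49+4+1]=250
q^16  k|16↦f(k): 1:1 2:4 4:16 8:64 16:256  a_16=341

21, 50, 130, 170, 250, 341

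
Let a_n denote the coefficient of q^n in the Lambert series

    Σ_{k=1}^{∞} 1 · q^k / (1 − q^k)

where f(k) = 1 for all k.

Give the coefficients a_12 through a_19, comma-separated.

[q^12] f(1)=1,f(2)=1,f(3)=1,f(4)=1,f(6)=1,f(12)=1 ⇒ 6
d|13:{1,13}  Σf=1+1=2
d|14:{1,2,7,14}  Σf=1+1+1+1=4
d|15:{15,5,3,1}  Σf=1+1+1+1=4
d|16:{1,2,4,8,16}  Σf=1+1+1+1+1=5
d|17:{1,17}  Σf=1+1=2
n=18: 1·18 2·9 3·6 6·3 9·2 18·1  f→[1+1+1+1+1+1]=6
n=19: 19·1 1·19  f→[1+1]=2

6, 2, 4, 4, 5, 2, 6, 2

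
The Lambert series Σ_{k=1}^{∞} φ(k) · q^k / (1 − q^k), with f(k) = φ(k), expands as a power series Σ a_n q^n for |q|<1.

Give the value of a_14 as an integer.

q^14  k|14↦φ(k): 1:1 2:1 7:6 14:6  a_14=14

a_14 = 14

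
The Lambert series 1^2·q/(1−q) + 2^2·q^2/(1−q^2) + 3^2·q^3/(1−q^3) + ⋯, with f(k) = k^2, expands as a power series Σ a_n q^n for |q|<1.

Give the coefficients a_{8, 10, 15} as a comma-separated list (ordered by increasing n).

d|8:{8,4,2,1}  Σf=64+16+4+1=85
n=10: 10·1 5·2 2·5 1·10  f→[100+25+4+1]=130
d|15:{15,5,3,1}  Σf=225+25+9+1=260

85, 130, 260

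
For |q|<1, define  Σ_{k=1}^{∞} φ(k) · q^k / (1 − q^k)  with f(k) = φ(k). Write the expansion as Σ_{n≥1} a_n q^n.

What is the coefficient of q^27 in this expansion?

q^27  k|27↦φ(k): 1:1 3:2 9:6 27:18  a_27=27

a_27 = 27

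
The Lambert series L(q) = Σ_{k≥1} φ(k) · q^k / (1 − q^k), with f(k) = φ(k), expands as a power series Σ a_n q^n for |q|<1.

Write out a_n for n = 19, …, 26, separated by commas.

d|19:{1,19}  Σφ=1+18=19
[q^20] φ(1)=1,φ(2)=1,φ(4)=2,φ(5)=4,φ(10)=4,φ(20)=8 ⇒ 20
[q^21] φ(1)=1,φ(3)=2,φ(7)=6,φ(21)=12 ⇒ 21
q^22  k|22↦φ(k): 1:1 2:1 11:10 22:10  a_22=22
q^23  k|23↦φ(k): 1:1 23:22  a_23=23
[q^24] φ(24)=8,φ(12)=4,φ(8)=4,φ(6)=2,φ(4)=2,φ(3)=2,φ(2)=1,φ(1)=1 ⇒ 24
q^25  k|25↦φ(k): 25:20 5:4 1:1  a_25=25
q^26  k|26↦φ(k): 26:12 13:12 2:1 1:1  a_26=26

19, 20, 21, 22, 23, 24, 25, 26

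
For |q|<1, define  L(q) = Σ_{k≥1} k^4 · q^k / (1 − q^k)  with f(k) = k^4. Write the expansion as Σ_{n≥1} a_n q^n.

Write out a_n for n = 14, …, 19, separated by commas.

40834, 51332, 69905, 83522, 112931, 130322

n=14: 14·1 7·2 2·7 1·14  f→[38416+2401+16+1]=40834
q^15  k|15↦f(k): 15:50625 5:625 3:81 1:1  a_15=51332
n=16: 1·16 2·8 4·4 8·2 16·1  f→[1+16+256+4096+65536]=69905
n=17: 1·17 17·1  f→[1+83521]=83522
d|18:{18,9,6,3,2,1}  Σf=104976+6561+1296+81+16+1=112931
[q^19] f(1)=1,f(19)=130321 ⇒ 130322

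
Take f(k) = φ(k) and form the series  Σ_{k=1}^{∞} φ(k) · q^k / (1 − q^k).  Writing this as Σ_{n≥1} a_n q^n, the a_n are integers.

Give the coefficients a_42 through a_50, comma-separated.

q^42  k|42↦φ(k): 1:1 2:1 3:2 6:2 7:6 14:6 21:12 42:12  a_42=42
d|43:{43,1}  Σφ=42+1=43
[q^44] φ(44)=20,φ(22)=10,φ(11)=10,φ(4)=2,φ(2)=1,φ(1)=1 ⇒ 44
[q^45] φ(1)=1,φ(3)=2,φ(5)=4,φ(9)=6,φ(15)=8,φ(45)=24 ⇒ 45
n=46: 46·1 23·2 2·23 1·46  φ→[22+22+1+1]=46
q^47  k|47↦φ(k): 47:46 1:1  a_47=47
[q^48] φ(48)=16,φ(24)=8,φ(16)=8,φ(12)=4,φ(8)=4,φ(6)=2,φ(4)=2,φ(3)=2,φ(2)=1,φ(1)=1 ⇒ 48
n=49: 1·49 7·7 49·1  φ→[1+6+42]=49
q^50  k|50↦φ(k): 1:1 2:1 5:4 10:4 25:20 50:20  a_50=50

42, 43, 44, 45, 46, 47, 48, 49, 50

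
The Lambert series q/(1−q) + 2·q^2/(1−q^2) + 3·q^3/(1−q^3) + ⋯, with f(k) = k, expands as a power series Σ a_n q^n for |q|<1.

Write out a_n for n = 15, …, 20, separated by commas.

24, 31, 18, 39, 20, 42

d|15:{1,3,5,15}  Σf=1+3+5+15=24
[q^16] f(16)=16,f(8)=8,f(4)=4,f(2)=2,f(1)=1 ⇒ 31
n=17: 17·1 1·17  f→[17+1]=18
[q^18] f(1)=1,f(2)=2,f(3)=3,f(6)=6,f(9)=9,f(18)=18 ⇒ 39
q^19  k|19↦f(k): 1:1 19:19  a_19=20
n=20: 20·1 10·2 5·4 4·5 2·10 1·20  f→[20+10+5+4+2+1]=42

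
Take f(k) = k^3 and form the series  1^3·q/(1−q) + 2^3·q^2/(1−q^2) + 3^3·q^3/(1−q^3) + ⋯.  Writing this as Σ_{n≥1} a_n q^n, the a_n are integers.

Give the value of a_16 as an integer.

a_16 = 4681

d|16:{1,2,4,8,16}  Σf=1+8+64+512+4096=4681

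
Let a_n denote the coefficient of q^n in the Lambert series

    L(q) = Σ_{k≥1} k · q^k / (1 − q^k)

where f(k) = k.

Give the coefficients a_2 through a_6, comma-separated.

3, 4, 7, 6, 12

n=2: 2·1 1·2  f→[2+1]=3
n=3: 3·1 1·3  f→[3+1]=4
d|4:{1,2,4}  Σf=1+2+4=7
q^5  k|5↦f(k): 1:1 5:5  a_5=6
n=6: 1·6 2·3 3·2 6·1  f→[1+2+3+6]=12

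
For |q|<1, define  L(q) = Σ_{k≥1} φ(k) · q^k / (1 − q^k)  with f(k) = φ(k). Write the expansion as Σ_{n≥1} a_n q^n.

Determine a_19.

n=19: 1·19 19·1  φ→[1+18]=19

a_19 = 19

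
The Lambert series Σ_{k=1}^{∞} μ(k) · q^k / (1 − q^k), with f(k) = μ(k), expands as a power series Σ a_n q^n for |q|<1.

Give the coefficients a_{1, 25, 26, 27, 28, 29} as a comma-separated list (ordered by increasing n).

1, 0, 0, 0, 0, 0

d|1:{1}  Σμ=1=1
q^25  k|25↦μ(k): 1:1 5:-1 25:0  a_25=0
d|26:{1,2,13,26}  Σμ=1+(-1)+(-1)+1=0
q^27  k|27↦μ(k): 1:1 3:-1 9:0 27:0  a_27=0
[q^28] μ(28)=0,μ(14)=1,μ(7)=-1,μ(4)=0,μ(2)=-1,μ(1)=1 ⇒ 0
[q^29] μ(29)=-1,μ(1)=1 ⇒ 0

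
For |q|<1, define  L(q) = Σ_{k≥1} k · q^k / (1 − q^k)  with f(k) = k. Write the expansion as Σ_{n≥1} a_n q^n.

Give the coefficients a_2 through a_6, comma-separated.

3, 4, 7, 6, 12

n=2: 2·1 1·2  f→[2+1]=3
d|3:{3,1}  Σf=3+1=4
[q^4] f(4)=4,f(2)=2,f(1)=1 ⇒ 7
[q^5] f(5)=5,f(1)=1 ⇒ 6
[q^6] f(6)=6,f(3)=3,f(2)=2,f(1)=1 ⇒ 12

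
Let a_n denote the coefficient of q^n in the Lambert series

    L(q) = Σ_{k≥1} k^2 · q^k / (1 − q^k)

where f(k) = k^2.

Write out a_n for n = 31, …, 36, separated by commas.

d|31:{1,31}  Σf=1+961=962
q^32  k|32↦f(k): 32:1024 16:256 8:64 4:16 2:4 1:1  a_32=1365
[q^33] f(33)=1089,f(11)=121,f(3)=9,f(1)=1 ⇒ 1220
n=34: 1·34 2·17 17·2 34·1  f→[1+4+289+1156]=1450
[q^35] f(35)=1225,f(7)=49,f(5)=25,f(1)=1 ⇒ 1300
q^36  k|36↦f(k): 36:1296 18:324 12:144 9:81 6:36 4:16 3:9 2:4 1:1  a_36=1911

962, 1365, 1220, 1450, 1300, 1911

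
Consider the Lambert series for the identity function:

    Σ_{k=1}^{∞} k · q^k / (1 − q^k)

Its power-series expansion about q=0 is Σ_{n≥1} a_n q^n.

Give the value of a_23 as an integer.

d|23:{23,1}  Σf=23+1=24

a_23 = 24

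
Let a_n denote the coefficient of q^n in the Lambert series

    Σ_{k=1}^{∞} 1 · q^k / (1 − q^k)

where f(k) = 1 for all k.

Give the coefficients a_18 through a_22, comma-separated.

6, 2, 6, 4, 4

n=18: 18·1 9·2 6·3 3·6 2·9 1·18  f→[1+1+1+1+1+1]=6
q^19  k|19↦f(k): 19:1 1:1  a_19=2
n=20: 20·1 10·2 5·4 4·5 2·10 1·20  f→[1+1+1+1+1+1]=6
d|21:{21,7,3,1}  Σf=1+1+1+1=4
q^22  k|22↦f(k): 1:1 2:1 11:1 22:1  a_22=4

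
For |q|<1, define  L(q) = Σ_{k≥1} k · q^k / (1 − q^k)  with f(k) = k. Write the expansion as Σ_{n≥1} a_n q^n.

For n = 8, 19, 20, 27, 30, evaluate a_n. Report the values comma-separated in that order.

15, 20, 42, 40, 72

n=8: 8·1 4·2 2·4 1·8  f→[8+4+2+1]=15
q^19  k|19↦f(k): 1:1 19:19  a_19=20
q^20  k|20↦f(k): 20:20 10:10 5:5 4:4 2:2 1:1  a_20=42
[q^27] f(1)=1,f(3)=3,f(9)=9,f(27)=27 ⇒ 40
n=30: 30·1 15·2 10·3 6·5 5·6 3·10 2·15 1·30  f→[30+15+10+6+5+3+2+1]=72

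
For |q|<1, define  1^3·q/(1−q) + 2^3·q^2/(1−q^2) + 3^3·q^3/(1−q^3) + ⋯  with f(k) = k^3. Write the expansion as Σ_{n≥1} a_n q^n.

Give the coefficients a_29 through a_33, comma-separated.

24390, 31752, 29792, 37449, 37296

d|29:{1,29}  Σf=1+24389=24390
n=30: 30·1 15·2 10·3 6·5 5·6 3·10 2·15 1·30  f→[27000+3375+1000+216+125+27+8+1]=31752
q^31  k|31↦f(k): 1:1 31:29791  a_31=29792
[q^32] f(32)=32768,f(16)=4096,f(8)=512,f(4)=64,f(2)=8,f(1)=1 ⇒ 37449
n=33: 33·1 11·3 3·11 1·33  f→[35937+1331+27+1]=37296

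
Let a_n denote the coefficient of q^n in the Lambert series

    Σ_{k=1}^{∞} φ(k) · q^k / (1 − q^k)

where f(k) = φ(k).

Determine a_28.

d|28:{28,14,7,4,2,1}  Σφ=12+6+6+2+1+1=28

a_28 = 28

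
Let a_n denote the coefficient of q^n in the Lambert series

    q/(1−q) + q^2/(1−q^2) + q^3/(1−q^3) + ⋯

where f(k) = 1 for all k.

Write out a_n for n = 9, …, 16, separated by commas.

3, 4, 2, 6, 2, 4, 4, 5

q^9  k|9↦f(k): 1:1 3:1 9:1  a_9=3
q^10  k|10↦f(k): 1:1 2:1 5:1 10:1  a_10=4
d|11:{11,1}  Σf=1+1=2
d|12:{1,2,3,4,6,12}  Σf=1+1+1+1+1+1=6
q^13  k|13↦f(k): 13:1 1:1  a_13=2
[q^14] f(1)=1,f(2)=1,f(7)=1,f(14)=1 ⇒ 4
[q^15] f(15)=1,f(5)=1,f(3)=1,f(1)=1 ⇒ 4
d|16:{16,8,4,2,1}  Σf=1+1+1+1+1=5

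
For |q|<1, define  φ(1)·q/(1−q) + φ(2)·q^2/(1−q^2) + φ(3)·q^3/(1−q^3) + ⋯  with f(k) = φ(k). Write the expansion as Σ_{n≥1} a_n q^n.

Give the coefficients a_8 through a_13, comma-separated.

q^8  k|8↦φ(k): 1:1 2:1 4:2 8:4  a_8=8
[q^9] φ(1)=1,φ(3)=2,φ(9)=6 ⇒ 9
q^10  k|10↦φ(k): 10:4 5:4 2:1 1:1  a_10=10
q^11  k|11↦φ(k): 11:10 1:1  a_11=11
d|12:{12,6,4,3,2,1}  Σφ=4+2+2+2+1+1=12
n=13: 13·1 1·13  φ→[12+1]=13

8, 9, 10, 11, 12, 13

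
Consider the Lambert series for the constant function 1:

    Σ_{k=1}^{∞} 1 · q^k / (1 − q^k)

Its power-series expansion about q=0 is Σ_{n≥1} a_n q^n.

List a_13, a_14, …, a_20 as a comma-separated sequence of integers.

n=13: 1·13 13·1  f→[1+1]=2
n=14: 1·14 2·7 7·2 14·1  f→[1+1+1+1]=4
n=15: 15·1 5·3 3·5 1·15  f→[1+1+1+1]=4
d|16:{16,8,4,2,1}  Σf=1+1+1+1+1=5
[q^17] f(1)=1,f(17)=1 ⇒ 2
n=18: 18·1 9·2 6·3 3·6 2·9 1·18  f→[1+1+1+1+1+1]=6
q^19  k|19↦f(k): 1:1 19:1  a_19=2
d|20:{1,2,4,5,10,20}  Σf=1+1+1+1+1+1=6

2, 4, 4, 5, 2, 6, 2, 6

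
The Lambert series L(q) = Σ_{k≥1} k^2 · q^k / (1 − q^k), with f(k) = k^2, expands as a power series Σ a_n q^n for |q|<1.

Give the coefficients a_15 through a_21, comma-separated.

260, 341, 290, 455, 362, 546, 500

n=15: 1·15 3·5 5·3 15·1  f→[1+9+25+225]=260
[q^16] f(16)=256,f(8)=64,f(4)=16,f(2)=4,f(1)=1 ⇒ 341
[q^17] f(17)=289,f(1)=1 ⇒ 290
q^18  k|18↦f(k): 1:1 2:4 3:9 6:36 9:81 18:324  a_18=455
q^19  k|19↦f(k): 1:1 19:361  a_19=362
d|20:{20,10,5,4,2,1}  Σf=400+100+25+16+4+1=546
[q^21] f(1)=1,f(3)=9,f(7)=49,f(21)=441 ⇒ 500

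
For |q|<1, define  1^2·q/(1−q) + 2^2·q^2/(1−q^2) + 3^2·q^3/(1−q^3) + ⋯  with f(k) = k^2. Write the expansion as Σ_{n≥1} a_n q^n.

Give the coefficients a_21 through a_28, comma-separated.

d|21:{1,3,7,21}  Σf=1+9+49+441=500
d|22:{22,11,2,1}  Σf=484+121+4+1=610
n=23: 23·1 1·23  f→[529+1]=530
[q^24] f(24)=576,f(12)=144,f(8)=64,f(6)=36,f(4)=16,f(3)=9,f(2)=4,f(1)=1 ⇒ 850
n=25: 1·25 5·5 25·1  f→[1+25+625]=651
[q^26] f(26)=676,f(13)=169,f(2)=4,f(1)=1 ⇒ 850
q^27  k|27↦f(k): 1:1 3:9 9:81 27:729  a_27=820
d|28:{28,14,7,4,2,1}  Σf=784+196+49+16+4+1=1050

500, 610, 530, 850, 651, 850, 820, 1050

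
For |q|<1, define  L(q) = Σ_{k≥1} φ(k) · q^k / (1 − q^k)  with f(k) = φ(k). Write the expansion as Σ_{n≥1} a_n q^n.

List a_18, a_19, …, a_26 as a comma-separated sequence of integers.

d|18:{18,9,6,3,2,1}  Σφ=6+6+2+2+1+1=18
n=19: 19·1 1·19  φ→[18+1]=19
d|20:{20,10,5,4,2,1}  Σφ=8+4+4+2+1+1=20
d|21:{1,3,7,21}  Σφ=1+2+6+12=21
[q^22] φ(1)=1,φ(2)=1,φ(11)=10,φ(22)=10 ⇒ 22
d|23:{1,23}  Σφ=1+22=23
q^24  k|24↦φ(k): 1:1 2:1 3:2 4:2 6:2 8:4 12:4 24:8  a_24=24
n=25: 1·25 5·5 25·1  φ→[1+4+20]=25
q^26  k|26↦φ(k): 1:1 2:1 13:12 26:12  a_26=26

18, 19, 20, 21, 22, 23, 24, 25, 26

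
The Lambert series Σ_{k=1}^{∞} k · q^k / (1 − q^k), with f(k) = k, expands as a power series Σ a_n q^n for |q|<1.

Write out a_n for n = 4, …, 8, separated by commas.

7, 6, 12, 8, 15

n=4: 1·4 2·2 4·1  f→[1+2+4]=7
d|5:{1,5}  Σf=1+5=6
[q^6] f(6)=6,f(3)=3,f(2)=2,f(1)=1 ⇒ 12
d|7:{1,7}  Σf=1+7=8
[q^8] f(8)=8,f(4)=4,f(2)=2,f(1)=1 ⇒ 15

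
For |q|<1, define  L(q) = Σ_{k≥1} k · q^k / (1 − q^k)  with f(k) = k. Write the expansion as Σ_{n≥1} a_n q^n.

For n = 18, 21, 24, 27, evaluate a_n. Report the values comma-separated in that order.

39, 32, 60, 40

[q^18] f(18)=18,f(9)=9,f(6)=6,f(3)=3,f(2)=2,f(1)=1 ⇒ 39
n=21: 21·1 7·3 3·7 1·21  f→[21+7+3+1]=32
[q^24] f(1)=1,f(2)=2,f(3)=3,f(4)=4,f(6)=6,f(8)=8,f(12)=12,f(24)=24 ⇒ 60
d|27:{1,3,9,27}  Σf=1+3+9+27=40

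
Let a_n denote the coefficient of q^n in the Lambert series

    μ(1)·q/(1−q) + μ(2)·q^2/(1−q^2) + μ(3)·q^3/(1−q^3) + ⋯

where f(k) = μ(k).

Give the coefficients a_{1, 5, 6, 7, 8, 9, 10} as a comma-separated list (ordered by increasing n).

[q^1] μ(1)=1 ⇒ 1
[q^5] μ(5)=-1,μ(1)=1 ⇒ 0
d|6:{1,2,3,6}  Σμ=1+(-1)+(-1)+1=0
d|7:{7,1}  Σμ=(-1)+1=0
q^8  k|8↦μ(k): 1:1 2:-1 4:0 8:0  a_8=0
d|9:{1,3,9}  Σμ=1+(-1)+0=0
[q^10] μ(1)=1,μ(2)=-1,μ(5)=-1,μ(10)=1 ⇒ 0

1, 0, 0, 0, 0, 0, 0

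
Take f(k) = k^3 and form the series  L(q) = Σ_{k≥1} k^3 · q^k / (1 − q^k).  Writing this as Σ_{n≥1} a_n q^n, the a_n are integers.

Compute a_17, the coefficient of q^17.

d|17:{1,17}  Σf=1+4913=4914

a_17 = 4914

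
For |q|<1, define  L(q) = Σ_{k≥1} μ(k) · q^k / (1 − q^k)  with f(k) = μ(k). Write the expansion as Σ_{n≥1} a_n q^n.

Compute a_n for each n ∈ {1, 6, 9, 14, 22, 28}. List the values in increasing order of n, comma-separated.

n=1: 1·1  μ→[1]=1
q^6  k|6↦μ(k): 1:1 2:-1 3:-1 6:1  a_6=0
d|9:{9,3,1}  Σμ=0+(-1)+1=0
d|14:{1,2,7,14}  Σμ=1+(-1)+(-1)+1=0
q^22  k|22↦μ(k): 1:1 2:-1 11:-1 22:1  a_22=0
n=28: 1·28 2·14 4·7 7·4 14·2 28·1  μ→[1+(-1)+0+(-1)+1+0]=0

1, 0, 0, 0, 0, 0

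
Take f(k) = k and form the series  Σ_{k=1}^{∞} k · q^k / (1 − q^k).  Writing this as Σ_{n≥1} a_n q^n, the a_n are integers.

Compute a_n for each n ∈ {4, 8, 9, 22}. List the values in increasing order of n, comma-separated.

7, 15, 13, 36

q^4  k|4↦f(k): 1:1 2:2 4:4  a_4=7
[q^8] f(8)=8,f(4)=4,f(2)=2,f(1)=1 ⇒ 15
[q^9] f(9)=9,f(3)=3,f(1)=1 ⇒ 13
q^22  k|22↦f(k): 22:22 11:11 2:2 1:1  a_22=36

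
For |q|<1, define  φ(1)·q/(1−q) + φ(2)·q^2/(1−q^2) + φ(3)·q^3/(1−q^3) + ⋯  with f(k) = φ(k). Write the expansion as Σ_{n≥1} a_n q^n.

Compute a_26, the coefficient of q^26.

[q^26] φ(1)=1,φ(2)=1,φ(13)=12,φ(26)=12 ⇒ 26

a_26 = 26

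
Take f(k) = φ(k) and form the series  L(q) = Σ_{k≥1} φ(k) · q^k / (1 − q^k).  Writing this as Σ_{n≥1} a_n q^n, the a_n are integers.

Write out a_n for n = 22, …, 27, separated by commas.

n=22: 1·22 2·11 11·2 22·1  φ→[1+1+10+10]=22
d|23:{23,1}  Σφ=22+1=23
[q^24] φ(1)=1,φ(2)=1,φ(3)=2,φ(4)=2,φ(6)=2,φ(8)=4,φ(12)=4,φ(24)=8 ⇒ 24
n=25: 25·1 5·5 1·25  φ→[20+4+1]=25
d|26:{1,2,13,26}  Σφ=1+1+12+12=26
d|27:{27,9,3,1}  Σφ=18+6+2+1=27

22, 23, 24, 25, 26, 27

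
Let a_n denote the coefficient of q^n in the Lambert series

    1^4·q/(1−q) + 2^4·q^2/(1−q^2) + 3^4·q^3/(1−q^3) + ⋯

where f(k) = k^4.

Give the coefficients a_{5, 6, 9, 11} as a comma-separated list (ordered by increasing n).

626, 1394, 6643, 14642

n=5: 5·1 1·5  f→[625+1]=626
n=6: 1·6 2·3 3·2 6·1  f→[1+16+81+1296]=1394
n=9: 1·9 3·3 9·1  f→[1+81+6561]=6643
d|11:{1,11}  Σf=1+14641=14642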